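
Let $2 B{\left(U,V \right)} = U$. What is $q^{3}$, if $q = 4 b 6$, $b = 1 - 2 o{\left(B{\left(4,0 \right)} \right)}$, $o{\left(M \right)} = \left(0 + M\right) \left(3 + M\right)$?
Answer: $-94818816$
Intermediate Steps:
$B{\left(U,V \right)} = \frac{U}{2}$
$o{\left(M \right)} = M \left(3 + M\right)$
$b = -19$ ($b = 1 - 2 \cdot \frac{1}{2} \cdot 4 \left(3 + \frac{1}{2} \cdot 4\right) = 1 - 2 \cdot 2 \left(3 + 2\right) = 1 - 2 \cdot 2 \cdot 5 = 1 - 20 = -19$)
$q = -456$ ($q = 4 \left(-19\right) 6 = \left(-76\right) 6 = -456$)
$q^{3} = \left(-456\right)^{3} = -94818816$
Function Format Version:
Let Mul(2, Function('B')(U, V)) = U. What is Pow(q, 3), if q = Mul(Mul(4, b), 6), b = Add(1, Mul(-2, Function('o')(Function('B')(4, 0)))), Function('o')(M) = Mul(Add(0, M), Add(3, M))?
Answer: -94818816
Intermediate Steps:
Function('B')(U, V) = Mul(Rational(1, 2), U)
Function('o')(M) = Mul(M, Add(3, M))
b = -19 (b = Add(1, Mul(-2, Mul(Mul(Rational(1, 2), 4), Add(3, Mul(Rational(1, 2), 4))))) = Add(1, Mul(-2, Mul(2, Add(3, 2)))) = Add(1, Mul(-2, Mul(2, 5))) = Add(1, Mul(-2, 10)) = Add(1, -20) = -19)
q = -456 (q = Mul(Mul(4, -19), 6) = Mul(-76, 6) = -456)
Pow(q, 3) = Pow(-456, 3) = -94818816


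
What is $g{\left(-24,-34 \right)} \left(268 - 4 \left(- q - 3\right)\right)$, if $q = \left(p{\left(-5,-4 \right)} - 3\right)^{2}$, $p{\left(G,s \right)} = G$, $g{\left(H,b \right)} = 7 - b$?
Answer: $21976$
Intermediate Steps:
$q = 64$ ($q = \left(-5 - 3\right)^{2} = \left(-8\right)^{2} = 64$)
$g{\left(-24,-34 \right)} \left(268 - 4 \left(- q - 3\right)\right) = \left(7 - -34\right) \left(268 - 4 \left(\left(-1\right) 64 - 3\right)\right) = \left(7 + 34\right) \left(268 - 4 \left(-64 - 3\right)\right) = 41 \left(268 - -268\right) = 41 \left(268 + 268\right) = 41 \cdot 536 = 21976$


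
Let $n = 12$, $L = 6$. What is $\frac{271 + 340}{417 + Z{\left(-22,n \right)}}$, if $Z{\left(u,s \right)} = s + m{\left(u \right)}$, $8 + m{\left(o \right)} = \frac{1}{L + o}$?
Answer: $\frac{9776}{6735} \approx 1.4515$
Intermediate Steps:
$m{\left(o \right)} = -8 + \frac{1}{6 + o}$
$Z{\left(u,s \right)} = s + \frac{-47 - 8 u}{6 + u}$
$\frac{271 + 340}{417 + Z{\left(-22,n \right)}} = \frac{271 + 340}{417 + \frac{-47 - -176 + 12 \left(6 - 22\right)}{6 - 22}} = \frac{611}{417 + \frac{-47 + 176 + 12 \left(-16\right)}{-16}} = \frac{611}{417 - \frac{-47 + 176 - 192}{16}} = \frac{611}{417 - - \frac{63}{16}} = \frac{611}{417 + \frac{63}{16}} = \frac{611}{\frac{6735}{16}} = 611 \cdot \frac{16}{6735} = \frac{9776}{6735}$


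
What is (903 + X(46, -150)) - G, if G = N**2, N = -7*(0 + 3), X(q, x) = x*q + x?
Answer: -6588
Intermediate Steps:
X(q, x) = x + q*x (X(q, x) = q*x + x = x + q*x)
N = -21 (N = -7*3 = -21)
G = 441 (G = (-21)**2 = 441)
(903 + X(46, -150)) - G = (903 - 150*(1 + 46)) - 1*441 = (903 - 150*47) - 441 = (903 - 7050) - 441 = -6147 - 441 = -6588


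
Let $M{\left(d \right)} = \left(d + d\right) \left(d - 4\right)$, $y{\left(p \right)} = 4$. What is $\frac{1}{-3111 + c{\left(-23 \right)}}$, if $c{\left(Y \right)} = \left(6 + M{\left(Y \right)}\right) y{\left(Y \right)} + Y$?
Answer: $\frac{1}{1858} \approx 0.00053821$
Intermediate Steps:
$M{\left(d \right)} = 2 d \left(-4 + d\right)$
$c{\left(Y \right)} = 24 + Y + 8 Y \left(-4 + Y\right)$ ($c{\left(Y \right)} = \left(6 + 2 Y \left(-4 + Y\right)\right) 4 + Y = \left(24 + 8 Y \left(-4 + Y\right)\right) + Y = 24 + Y + 8 Y \left(-4 + Y\right)$)
$\frac{1}{-3111 + c{\left(-23 \right)}} = \frac{1}{-3111 + \left(24 - 23 + 8 \left(-23\right) \left(-4 - 23\right)\right)} = \frac{1}{-3111 + \left(24 - 23 + 8 \left(-23\right) \left(-27\right)\right)} = \frac{1}{-3111 + \left(24 - 23 + 4968\right)} = \frac{1}{-3111 + 4969} = \frac{1}{1858}$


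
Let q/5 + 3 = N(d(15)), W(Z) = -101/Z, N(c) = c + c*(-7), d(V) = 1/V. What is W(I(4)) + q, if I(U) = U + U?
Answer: -237/8 ≈ -29.625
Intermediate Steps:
N(c) = -6*c (N(c) = c - 7*c = -6*c)
I(U) = 2*U
q = -17 (q = -15 + 5*(-6/15) = -15 + 5*(-6*1/15) = -15 + 5*(-2/5) = -15 - 2 = -17)
W(I(4)) + q = -101/(2*4) - 17 = -101/8 - 17 = -237/8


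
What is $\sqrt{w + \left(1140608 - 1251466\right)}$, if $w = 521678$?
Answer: $2 \sqrt{102705} \approx 640.95$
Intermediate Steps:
$\sqrt{w + \left(1140608 - 1251466\right)} = \sqrt{521678 + \left(1140608 - 1251466\right)} = \sqrt{521678 - 110858} = \sqrt{410820} = 2 \sqrt{102705}$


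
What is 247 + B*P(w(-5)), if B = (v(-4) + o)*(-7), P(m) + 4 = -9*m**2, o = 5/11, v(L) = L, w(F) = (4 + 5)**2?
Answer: -16118752/11 ≈ -1.4653e+6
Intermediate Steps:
w(F) = 81 (w(F) = 9**2 = 81)
o = 5/11 (o = 5*(1/11) = 5/11 ≈ 0.45455)
P(m) = -4 - 9*m**2
B = 273/11 (B = (-4 + 5/11)*(-7) = -39/11*(-7) = 273/11 ≈ 24.818)
247 + B*P(w(-5)) = 247 + 273*(-4 - 9*81**2)/11 = 247 + 273*(-4 - 9*6561)/11 = 247 + 273*(-4 - 59049)/11 = 247 + (273/11)*(-59053) = 247 - 16121469/11 = -16118752/11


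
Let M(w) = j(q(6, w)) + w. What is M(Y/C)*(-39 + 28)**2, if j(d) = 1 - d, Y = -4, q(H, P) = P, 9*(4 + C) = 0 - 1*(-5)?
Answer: 121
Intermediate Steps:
C = -31/9 (C = -4 + (0 - 1*(-5))/9 = -4 + (0 + 5)/9 = -4 + (1/9)*5 = -4 + 5/9 = -31/9 ≈ -3.4444)
M(w) = 1 (M(w) = (1 - w) + w = 1)
M(Y/C)*(-39 + 28)**2 = 1*(-39 + 28)**2 = 1*(-11)**2 = 1*121 = 121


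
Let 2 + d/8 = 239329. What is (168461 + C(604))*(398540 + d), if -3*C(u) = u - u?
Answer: 389676572916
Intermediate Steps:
d = 1914616 (d = -16 + 8*239329 = -16 + 1914632 = 1914616)
C(u) = 0 (C(u) = -(u - u)/3 = -⅓*0 = 0)
(168461 + C(604))*(398540 + d) = (168461 + 0)*(398540 + 1914616) = 168461*2313156 = 389676572916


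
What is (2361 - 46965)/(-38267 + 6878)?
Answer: 14868/10463 ≈ 1.4210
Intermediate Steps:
(2361 - 46965)/(-38267 + 6878) = -44604/(-31389) = -44604*(-1/31389) = 14868/10463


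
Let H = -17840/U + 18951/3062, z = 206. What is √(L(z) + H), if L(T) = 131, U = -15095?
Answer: 3*√1313829417609926/9244178 ≈ 11.763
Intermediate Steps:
H = 68138285/9244178 (H = -17840/(-15095) + 18951/3062 = -17840*(-1/15095) + 18951*(1/3062) = 3568/3019 + 18951/3062 = 68138285/9244178 ≈ 7.3709)
√(L(z) + H) = √(131 + 68138285/9244178) = √(1279125603/9244178) = 3*√1313829417609926/9244178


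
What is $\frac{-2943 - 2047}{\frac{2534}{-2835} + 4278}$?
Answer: $- \frac{1010475}{866114} \approx -1.1667$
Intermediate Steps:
$\frac{-2943 - 2047}{\frac{2534}{-2835} + 4278} = \frac{-2943 - 2047}{2534 \left(- \frac{1}{2835}\right) + 4278} = - \frac{4990}{- \frac{362}{405} + 4278} = - \frac{4990}{\frac{1732228}{405}} = \left(-4990\right) \frac{405}{1732228} = - \frac{1010475}{866114}$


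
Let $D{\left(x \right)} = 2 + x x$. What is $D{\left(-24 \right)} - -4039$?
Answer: $4617$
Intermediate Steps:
$D{\left(x \right)} = 2 + x^{2}$
$D{\left(-24 \right)} - -4039 = \left(2 + \left(-24\right)^{2}\right) - -4039 = \left(2 + 576\right) + 4039 = 578 + 4039 = 4617$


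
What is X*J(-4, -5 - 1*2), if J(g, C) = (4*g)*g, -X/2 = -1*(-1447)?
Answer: -185216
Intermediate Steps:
X = -2894 (X = -(-2)*(-1447) = -2*1447 = -2894)
J(g, C) = 4*g²
X*J(-4, -5 - 1*2) = -11576*(-4)² = -11576*16 = -2894*64 = -185216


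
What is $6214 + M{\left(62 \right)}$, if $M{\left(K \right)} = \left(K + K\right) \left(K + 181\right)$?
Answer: $36346$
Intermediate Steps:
$M{\left(K \right)} = 2 K \left(181 + K\right)$
$6214 + M{\left(62 \right)} = 6214 + 2 \cdot 62 \left(181 + 62\right) = 6214 + 2 \cdot 62 \cdot 243 = 6214 + 30132 = 36346$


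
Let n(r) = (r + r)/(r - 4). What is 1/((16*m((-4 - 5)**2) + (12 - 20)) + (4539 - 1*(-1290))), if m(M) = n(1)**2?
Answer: 9/52453 ≈ 0.00017158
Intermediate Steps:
n(r) = 2*r/(-4 + r) (n(r) = (2*r)/(-4 + r) = 2*r/(-4 + r))
m(M) = 4/9 (m(M) = (2*1/(-4 + 1))**2 = (2*1/(-3))**2 = (2*1*(-1/3))**2 = (-2/3)**2 = 4/9)
1/((16*m((-4 - 5)**2) + (12 - 20)) + (4539 - 1*(-1290))) = 1/((16*(4/9) + (12 - 20)) + (4539 - 1*(-1290))) = 1/((64/9 - 8) + (4539 + 1290)) = 1/(-8/9 + 5829) = 1/(52453/9) = 9/52453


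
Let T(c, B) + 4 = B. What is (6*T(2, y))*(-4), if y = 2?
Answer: 48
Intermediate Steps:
T(c, B) = -4 + B
(6*T(2, y))*(-4) = (6*(-4 + 2))*(-4) = (6*(-2))*(-4) = -12*(-4) = 48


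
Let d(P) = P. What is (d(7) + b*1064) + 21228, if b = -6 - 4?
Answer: 10595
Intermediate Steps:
b = -10
(d(7) + b*1064) + 21228 = (7 - 10*1064) + 21228 = (7 - 10640) + 21228 = -10633 + 21228 = 10595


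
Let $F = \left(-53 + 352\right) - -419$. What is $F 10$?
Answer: $7180$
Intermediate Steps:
$F = 718$ ($F = 299 + 419 = 718$)
$F 10 = 718 \cdot 10 = 7180$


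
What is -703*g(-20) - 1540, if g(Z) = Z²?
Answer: -282740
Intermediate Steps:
-703*g(-20) - 1540 = -703*(-20)² - 1540 = -703*400 - 1540 = -281200 - 1540 = -282740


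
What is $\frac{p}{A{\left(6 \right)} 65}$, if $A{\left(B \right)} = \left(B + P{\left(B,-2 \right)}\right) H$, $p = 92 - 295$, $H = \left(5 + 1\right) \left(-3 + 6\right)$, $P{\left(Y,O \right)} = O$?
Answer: $- \frac{203}{4680} \approx -0.043376$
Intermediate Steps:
$H = 18$ ($H = 6 \cdot 3 = 18$)
$p = -203$
$A{\left(B \right)} = -36 + 18 B$ ($A{\left(B \right)} = \left(B - 2\right) 18 = \left(-2 + B\right) 18 = -36 + 18 B$)
$\frac{p}{A{\left(6 \right)} 65} = - \frac{203}{\left(-36 + 18 \cdot 6\right) 65} = - \frac{203}{\left(-36 + 108\right) 65} = - \frac{203}{72 \cdot 65} = - \frac{203}{4680}$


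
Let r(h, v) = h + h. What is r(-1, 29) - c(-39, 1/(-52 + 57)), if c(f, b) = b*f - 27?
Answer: 164/5 ≈ 32.800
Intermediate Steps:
c(f, b) = -27 + b*f
r(h, v) = 2*h
r(-1, 29) - c(-39, 1/(-52 + 57)) = 2*(-1) - (-27 - 39/(-52 + 57)) = -2 - (-27 - 39/5) = -2 - 1*(-174/5) = -2 + 174/5 = 164/5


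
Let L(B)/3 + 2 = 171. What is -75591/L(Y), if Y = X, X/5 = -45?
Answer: -25197/169 ≈ -149.09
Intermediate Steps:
X = -225 (X = 5*(-45) = -225)
Y = -225
L(B) = 507 (L(B) = -6 + 3*171 = -6 + 513 = 507)
-75591/L(Y) = -75591/507 = -75591*1/507 = -25197/169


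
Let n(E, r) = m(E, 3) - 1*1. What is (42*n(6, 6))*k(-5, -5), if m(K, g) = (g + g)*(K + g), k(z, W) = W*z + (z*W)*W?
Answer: -222600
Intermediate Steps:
k(z, W) = W*z + z*W² (k(z, W) = W*z + (W*z)*W = W*z + z*W²)
m(K, g) = 2*g*(K + g) (m(K, g) = (2*g)*(K + g) = 2*g*(K + g))
n(E, r) = 17 + 6*E (n(E, r) = 2*3*(E + 3) - 1*1 = 2*3*(3 + E) - 1 = (18 + 6*E) - 1 = 17 + 6*E)
(42*n(6, 6))*k(-5, -5) = (42*(17 + 6*6))*(-5*(-5)*(1 - 5)) = (42*(17 + 36))*(-5*(-5)*(-4)) = (42*53)*(-100) = 2226*(-100) = -222600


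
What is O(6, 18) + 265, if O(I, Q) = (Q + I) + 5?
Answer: 294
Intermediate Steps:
O(I, Q) = 5 + I + Q (O(I, Q) = (I + Q) + 5 = 5 + I + Q)
O(6, 18) + 265 = (5 + 6 + 18) + 265 = 29 + 265 = 294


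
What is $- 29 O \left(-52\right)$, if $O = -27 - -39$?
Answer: $18096$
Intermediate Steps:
$O = 12$ ($O = -27 + 39 = 12$)
$- 29 O \left(-52\right) = \left(-29\right) 12 \left(-52\right) = \left(-348\right) \left(-52\right) = 18096$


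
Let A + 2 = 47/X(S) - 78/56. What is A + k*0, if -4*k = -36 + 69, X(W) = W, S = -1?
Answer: -1411/28 ≈ -50.393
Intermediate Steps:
k = -33/4 (k = -(-36 + 69)/4 = -¼*33 = -33/4 ≈ -8.2500)
A = -1411/28 (A = -2 + (47/(-1) - 78/56) = -2 + (47*(-1) - 78*1/56) = -2 + (-47 - 39/28) = -2 - 1355/28 = -1411/28 ≈ -50.393)
A + k*0 = -1411/28 - 33/4*0 = -1411/28 + 0 = -1411/28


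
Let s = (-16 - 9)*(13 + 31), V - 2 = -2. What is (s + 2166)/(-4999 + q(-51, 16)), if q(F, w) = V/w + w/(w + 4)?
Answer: -5330/24991 ≈ -0.21328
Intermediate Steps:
V = 0 (V = 2 - 2 = 0)
q(F, w) = w/(4 + w) (q(F, w) = 0/w + w/(w + 4) = 0 + w/(4 + w) = w/(4 + w))
s = -1100 (s = -25*44 = -1100)
(s + 2166)/(-4999 + q(-51, 16)) = (-1100 + 2166)/(-4999 + 16/(4 + 16)) = 1066/(-4999 + 16/20) = 1066/(-4999 + 16*(1/20)) = 1066/(-4999 + ⅘) = 1066/(-24991/5) = 1066*(-5/24991) = -5330/24991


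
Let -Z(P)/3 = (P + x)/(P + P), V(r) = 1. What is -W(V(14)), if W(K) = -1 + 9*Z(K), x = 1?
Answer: 28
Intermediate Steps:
Z(P) = -3*(1 + P)/(2*P) (Z(P) = -3*(P + 1)/(P + P) = -3*(1 + P)/(2*P))
W(K) = -1 + 27*(-1 - K)/(2*K) (W(K) = -1 + 9*(3*(-1 - K)/(2*K)) = -1 + 27*(-1 - K)/(2*K))
-W(V(14)) = -(-27 - 29*1)/(2*1) = -(-27 - 29)/2 = -(-56)/2 = -1*(-28) = 28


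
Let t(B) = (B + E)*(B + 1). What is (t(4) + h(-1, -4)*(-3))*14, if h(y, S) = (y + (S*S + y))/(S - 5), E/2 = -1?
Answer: 616/3 ≈ 205.33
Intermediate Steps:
E = -2 (E = 2*(-1) = -2)
t(B) = (1 + B)*(-2 + B) (t(B) = (B - 2)*(B + 1) = (-2 + B)*(1 + B) = (1 + B)*(-2 + B))
h(y, S) = (S² + 2*y)/(-5 + S) (h(y, S) = (y + (S² + y))/(-5 + S) = (y + (y + S²))/(-5 + S) = (S² + 2*y)/(-5 + S))
(t(4) + h(-1, -4)*(-3))*14 = ((-2 + 4² - 1*4) + (((-4)² + 2*(-1))/(-5 - 4))*(-3))*14 = ((-2 + 16 - 4) + ((16 - 2)/(-9))*(-3))*14 = (10 - ⅑*14*(-3))*14 = (10 - 14/9*(-3))*14 = (10 + 14/3)*14 = (44/3)*14 = 616/3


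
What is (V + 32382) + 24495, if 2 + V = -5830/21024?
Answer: 597867085/10512 ≈ 56875.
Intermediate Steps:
V = -23939/10512 (V = -2 - 5830/21024 = -2 - 5830*1/21024 = -2 - 2915/10512 = -23939/10512 ≈ -2.2773)
(V + 32382) + 24495 = (-23939/10512 + 32382) + 24495 = 340375645/10512 + 24495 = 597867085/10512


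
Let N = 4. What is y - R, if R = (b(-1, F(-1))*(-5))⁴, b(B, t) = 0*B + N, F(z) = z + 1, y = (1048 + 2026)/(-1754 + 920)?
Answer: -66721537/417 ≈ -1.6000e+5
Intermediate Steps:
y = -1537/417 (y = 3074/(-834) = 3074*(-1/834) = -1537/417 ≈ -3.6859)
F(z) = 1 + z
b(B, t) = 4 (b(B, t) = 0*B + 4 = 0 + 4 = 4)
R = 160000 (R = (4*(-5))⁴ = (-20)⁴ = 160000)
y - R = -1537/417 - 1*160000 = -1537/417 - 160000 = -66721537/417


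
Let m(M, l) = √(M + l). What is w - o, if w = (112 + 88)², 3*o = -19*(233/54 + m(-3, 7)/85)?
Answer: 551178347/13770 ≈ 40028.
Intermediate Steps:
o = -378347/13770 (o = (-19*(233/54 + √(-3 + 7)/85))/3 = (-19*(233*(1/54) + √4*(1/85)))/3 = (-19*(233/54 + 2*(1/85)))/3 = (-19*(233/54 + 2/85))/3 = (-19*19913/4590)/3 = (⅓)*(-378347/4590) = -378347/13770 ≈ -27.476)
w = 40000 (w = 200² = 40000)
w - o = 40000 - 1*(-378347/13770) = 40000 + 378347/13770 = 551178347/13770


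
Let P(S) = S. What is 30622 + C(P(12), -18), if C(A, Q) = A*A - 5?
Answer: 30761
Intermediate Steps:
C(A, Q) = -5 + A² (C(A, Q) = A² - 5 = -5 + A²)
30622 + C(P(12), -18) = 30622 + (-5 + 12²) = 30622 + (-5 + 144) = 30622 + 139 = 30761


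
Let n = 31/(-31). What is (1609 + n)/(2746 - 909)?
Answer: 1608/1837 ≈ 0.87534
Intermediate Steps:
n = -1 (n = 31*(-1/31) = -1)
(1609 + n)/(2746 - 909) = (1609 - 1)/(2746 - 909) = 1608/1837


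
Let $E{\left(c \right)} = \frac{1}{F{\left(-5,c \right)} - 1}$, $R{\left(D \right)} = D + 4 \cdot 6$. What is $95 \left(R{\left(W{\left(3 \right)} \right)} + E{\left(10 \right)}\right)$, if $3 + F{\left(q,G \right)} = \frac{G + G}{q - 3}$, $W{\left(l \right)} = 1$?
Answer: $\frac{30685}{13} \approx 2360.4$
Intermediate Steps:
$F{\left(q,G \right)} = -3 + \frac{2 G}{-3 + q}$ ($F{\left(q,G \right)} = -3 + \frac{G + G}{q - 3} = -3 + \frac{2 G}{-3 + q}$)
$R{\left(D \right)} = 24 + D$ ($R{\left(D \right)} = D + 24 = 24 + D$)
$E{\left(c \right)} = \frac{1}{-4 - \frac{c}{4}}$ ($E{\left(c \right)} = \frac{1}{\frac{9 - -15 + 2 c}{-3 - 5} - 1} = \frac{1}{\frac{9 + 15 + 2 c}{-8} - 1} = \frac{1}{- \frac{24 + 2 c}{8} - 1} = \frac{1}{\left(-3 - \frac{c}{4}\right) - 1} = \frac{1}{-4 - \frac{c}{4}}$)
$95 \left(R{\left(W{\left(3 \right)} \right)} + E{\left(10 \right)}\right) = 95 \left(\left(24 + 1\right) - \frac{4}{16 + 10}\right) = 95 \left(25 - \frac{4}{26}\right) = 95 \left(25 - \frac{2}{13}\right) = 95 \cdot \frac{323}{13} = \frac{30685}{13}$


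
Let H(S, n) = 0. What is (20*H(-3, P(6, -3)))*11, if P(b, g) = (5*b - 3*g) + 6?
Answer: 0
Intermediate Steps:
P(b, g) = 6 - 3*g + 5*b (P(b, g) = (-3*g + 5*b) + 6 = 6 - 3*g + 5*b)
(20*H(-3, P(6, -3)))*11 = (20*0)*11 = 0*11 = 0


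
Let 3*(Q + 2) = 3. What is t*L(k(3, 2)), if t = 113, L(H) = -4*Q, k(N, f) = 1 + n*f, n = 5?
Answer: 452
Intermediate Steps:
Q = -1 (Q = -2 + (⅓)*3 = -2 + 1 = -1)
k(N, f) = 1 + 5*f
L(H) = 4 (L(H) = -4*(-1) = 4)
t*L(k(3, 2)) = 113*4 = 452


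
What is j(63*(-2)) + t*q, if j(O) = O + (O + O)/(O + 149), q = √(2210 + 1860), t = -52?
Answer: -3150/23 - 52*√4070 ≈ -3454.4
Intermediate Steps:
q = √4070 ≈ 63.797
j(O) = O + 2*O/(149 + O) (j(O) = O + (2*O)/(149 + O) = O + 2*O/(149 + O))
j(63*(-2)) + t*q = (63*(-2))*(151 + 63*(-2))/(149 + 63*(-2)) - 52*√4070 = -126*(151 - 126)/(149 - 126) - 52*√4070 = -126*25/23 - 52*√4070 = -126*1/23*25 - 52*√4070 = -3150/23 - 52*√4070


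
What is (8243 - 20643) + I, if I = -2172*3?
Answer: -18916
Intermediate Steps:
I = -6516
(8243 - 20643) + I = (8243 - 20643) - 6516 = -12400 - 6516 = -18916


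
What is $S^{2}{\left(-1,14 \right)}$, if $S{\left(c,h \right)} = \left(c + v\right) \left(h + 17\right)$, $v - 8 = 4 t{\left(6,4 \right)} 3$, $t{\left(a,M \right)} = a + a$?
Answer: $21911761$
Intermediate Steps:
$t{\left(a,M \right)} = 2 a$
$v = 152$ ($v = 8 + 4 \cdot 2 \cdot 6 \cdot 3 = 8 + 4 \cdot 12 \cdot 3 = 8 + 48 \cdot 3 = 8 + 144 = 152$)
$S{\left(c,h \right)} = \left(17 + h\right) \left(152 + c\right)$ ($S{\left(c,h \right)} = \left(c + 152\right) \left(h + 17\right) = \left(152 + c\right) \left(17 + h\right) = \left(17 + h\right) \left(152 + c\right)$)
$S^{2}{\left(-1,14 \right)} = \left(2584 + 17 \left(-1\right) + 152 \cdot 14 - 14\right)^{2} = \left(2584 - 17 + 2128 - 14\right)^{2} = 4681^{2} = 21911761$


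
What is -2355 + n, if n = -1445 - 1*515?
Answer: -4315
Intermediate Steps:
n = -1960 (n = -1445 - 515 = -1960)
-2355 + n = -2355 - 1960 = -4315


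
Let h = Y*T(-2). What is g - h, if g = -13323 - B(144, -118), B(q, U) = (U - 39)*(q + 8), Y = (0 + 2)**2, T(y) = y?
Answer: 10549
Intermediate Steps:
Y = 4 (Y = 2**2 = 4)
B(q, U) = (-39 + U)*(8 + q)
h = -8 (h = 4*(-2) = -8)
g = 10541 (g = -13323 - (-312 - 39*144 + 8*(-118) - 118*144) = -13323 - (-312 - 5616 - 944 - 16992) = -13323 - 1*(-23864) = -13323 + 23864 = 10541)
g - h = 10541 - 1*(-8) = 10541 + 8 = 10549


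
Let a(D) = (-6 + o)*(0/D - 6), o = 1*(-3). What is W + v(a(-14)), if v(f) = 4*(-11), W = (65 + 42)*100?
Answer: 10656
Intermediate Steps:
o = -3
a(D) = 54 (a(D) = (-6 - 3)*(0/D - 6) = -9*(0 - 6) = -9*(-6) = 54)
W = 10700 (W = 107*100 = 10700)
v(f) = -44
W + v(a(-14)) = 10700 - 44 = 10656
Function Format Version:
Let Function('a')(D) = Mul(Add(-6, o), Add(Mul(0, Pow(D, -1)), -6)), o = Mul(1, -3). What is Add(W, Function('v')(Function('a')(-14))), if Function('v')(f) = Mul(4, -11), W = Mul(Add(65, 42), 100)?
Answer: 10656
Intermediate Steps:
o = -3
Function('a')(D) = 54 (Function('a')(D) = Mul(Add(-6, -3), Add(Mul(0, Pow(D, -1)), -6)) = Mul(-9, Add(0, -6)) = Mul(-9, -6) = 54)
W = 10700 (W = Mul(107, 100) = 10700)
Function('v')(f) = -44
Add(W, Function('v')(Function('a')(-14))) = Add(10700, -44) = 10656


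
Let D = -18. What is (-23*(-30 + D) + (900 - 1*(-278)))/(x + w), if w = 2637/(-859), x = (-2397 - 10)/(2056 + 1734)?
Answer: -7429302020/12061843 ≈ -615.93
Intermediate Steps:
x = -2407/3790 ≈ -0.63509
w = -2637/859 (w = 2637*(-1/859) = -2637/859 ≈ -3.0698)
(-23*(-30 + D) + (900 - 1*(-278)))/(x + w) = (-23*(-30 - 18) + (900 - 1*(-278)))/(-2407/3790 - 2637/859) = (-23*(-48) + (900 + 278))/(-12061843/3255610) = (1104 + 1178)*(-3255610/12061843) = 2282*(-3255610/12061843) = -7429302020/12061843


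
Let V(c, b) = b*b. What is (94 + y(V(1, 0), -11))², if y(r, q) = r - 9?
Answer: 7225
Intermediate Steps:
V(c, b) = b²
y(r, q) = -9 + r
(94 + y(V(1, 0), -11))² = (94 + (-9 + 0²))² = (94 + (-9 + 0))² = (94 - 9)² = 85² = 7225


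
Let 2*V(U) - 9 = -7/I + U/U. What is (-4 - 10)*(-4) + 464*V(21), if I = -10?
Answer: 12692/5 ≈ 2538.4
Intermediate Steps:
V(U) = 107/20 (V(U) = 9/2 + (-7/(-10) + U/U)/2 = 9/2 + (-7*(-⅒) + 1)/2 = 9/2 + (7/10 + 1)/2 = 9/2 + (½)*(17/10) = 9/2 + 17/20 = 107/20)
(-4 - 10)*(-4) + 464*V(21) = (-4 - 10)*(-4) + 464*(107/20) = -14*(-4) + 12412/5 = 56 + 12412/5 = 12692/5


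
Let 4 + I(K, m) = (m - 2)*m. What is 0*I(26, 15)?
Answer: 0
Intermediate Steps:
I(K, m) = -4 + m*(-2 + m) (I(K, m) = -4 + (m - 2)*m = -4 + (-2 + m)*m = -4 + m*(-2 + m))
0*I(26, 15) = 0*(-4 + 15² - 2*15) = 0*(-4 + 225 - 30) = 0*191 = 0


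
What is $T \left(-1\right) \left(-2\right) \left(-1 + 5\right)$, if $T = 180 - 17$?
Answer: $1304$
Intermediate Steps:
$T = 163$
$T \left(-1\right) \left(-2\right) \left(-1 + 5\right) = 163 \left(-1\right) \left(-2\right) \left(-1 + 5\right) = 163 \cdot 2 \cdot 4 = 163 \cdot 8 = 1304$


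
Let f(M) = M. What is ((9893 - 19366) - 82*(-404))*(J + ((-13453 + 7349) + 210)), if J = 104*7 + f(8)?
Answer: -122012490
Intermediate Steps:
J = 736 (J = 104*7 + 8 = 728 + 8 = 736)
((9893 - 19366) - 82*(-404))*(J + ((-13453 + 7349) + 210)) = ((9893 - 19366) - 82*(-404))*(736 + ((-13453 + 7349) + 210)) = (-9473 + 33128)*(736 + (-6104 + 210)) = 23655*(736 - 5894) = 23655*(-5158) = -122012490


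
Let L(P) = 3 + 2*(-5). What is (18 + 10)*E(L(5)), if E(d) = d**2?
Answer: 1372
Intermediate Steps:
L(P) = -7 (L(P) = 3 - 10 = -7)
(18 + 10)*E(L(5)) = (18 + 10)*(-7)**2 = 28*49 = 1372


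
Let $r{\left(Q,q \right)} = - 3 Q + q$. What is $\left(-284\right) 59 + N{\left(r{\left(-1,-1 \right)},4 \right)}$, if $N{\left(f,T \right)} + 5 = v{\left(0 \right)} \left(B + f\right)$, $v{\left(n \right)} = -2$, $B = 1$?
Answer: $-16767$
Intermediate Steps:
$r{\left(Q,q \right)} = q - 3 Q$
$N{\left(f,T \right)} = -7 - 2 f$ ($N{\left(f,T \right)} = -5 - 2 \left(1 + f\right) = -5 - \left(2 + 2 f\right) = -7 - 2 f$)
$\left(-284\right) 59 + N{\left(r{\left(-1,-1 \right)},4 \right)} = \left(-284\right) 59 - \left(7 + 2 \left(-1 - -3\right)\right) = -16756 - \left(7 + 2 \left(-1 + 3\right)\right) = -16756 - 11 = -16767$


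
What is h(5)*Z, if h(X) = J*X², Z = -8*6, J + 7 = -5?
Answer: 14400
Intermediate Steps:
J = -12 (J = -7 - 5 = -12)
Z = -48
h(X) = -12*X²
h(5)*Z = -12*5²*(-48) = -12*25*(-48) = -300*(-48) = 14400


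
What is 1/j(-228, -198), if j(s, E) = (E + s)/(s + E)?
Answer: 1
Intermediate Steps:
j(s, E) = 1 (j(s, E) = (E + s)/(E + s) = 1)
1/j(-228, -198) = 1/1 = 1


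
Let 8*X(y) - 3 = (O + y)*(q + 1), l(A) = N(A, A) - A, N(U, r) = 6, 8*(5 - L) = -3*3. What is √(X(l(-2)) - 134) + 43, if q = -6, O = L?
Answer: 43 + 3*I*√1013/8 ≈ 43.0 + 11.935*I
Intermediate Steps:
L = 49/8 (L = 5 - (-3)*3/8 = 5 - ⅛*(-9) = 5 + 9/8 = 49/8 ≈ 6.1250)
O = 49/8 ≈ 6.1250
l(A) = 6 - A
X(y) = -221/64 - 5*y/8 (X(y) = 3/8 + ((49/8 + y)*(-6 + 1))/8 = 3/8 + ((49/8 + y)*(-5))/8 = 3/8 + (-245/8 - 5*y)/8 = 3/8 + (-245/64 - 5*y/8) = -221/64 - 5*y/8)
√(X(l(-2)) - 134) + 43 = √((-221/64 - 5*(6 - 1*(-2))/8) - 134) + 43 = √((-221/64 - 5*(6 + 2)/8) - 134) + 43 = √((-221/64 - 5/8*8) - 134) + 43 = √((-221/64 - 5) - 134) + 43 = √(-541/64 - 134) + 43 = √(-9117/64) + 43 = 3*I*√1013/8 + 43 = 43 + 3*I*√1013/8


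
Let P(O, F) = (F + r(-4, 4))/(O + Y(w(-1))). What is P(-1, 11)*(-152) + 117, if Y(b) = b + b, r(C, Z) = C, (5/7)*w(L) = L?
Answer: 397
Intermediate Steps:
w(L) = 7*L/5
Y(b) = 2*b
P(O, F) = (-4 + F)/(-14/5 + O) (P(O, F) = (F - 4)/(O + 2*((7/5)*(-1))) = (-4 + F)/(O + 2*(-7/5)) = (-4 + F)/(O - 14/5) = (-4 + F)/(-14/5 + O))
P(-1, 11)*(-152) + 117 = (5*(-4 + 11)/(-14 + 5*(-1)))*(-152) + 117 = (5*7/(-14 - 5))*(-152) + 117 = (5*7/(-19))*(-152) + 117 = (5*(-1/19)*7)*(-152) + 117 = -35/19*(-152) + 117 = 280 + 117 = 397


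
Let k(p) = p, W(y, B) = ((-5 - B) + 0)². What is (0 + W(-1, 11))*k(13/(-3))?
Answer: -3328/3 ≈ -1109.3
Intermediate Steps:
W(y, B) = (-5 - B)²
(0 + W(-1, 11))*k(13/(-3)) = (0 + (5 + 11)²)*(13/(-3)) = (0 + 16²)*(13*(-⅓)) = (0 + 256)*(-13/3) = 256*(-13/3) = -3328/3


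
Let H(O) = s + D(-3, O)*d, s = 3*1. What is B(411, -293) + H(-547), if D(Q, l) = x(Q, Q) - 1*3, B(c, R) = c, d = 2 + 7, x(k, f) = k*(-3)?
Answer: 468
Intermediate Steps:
x(k, f) = -3*k
d = 9
D(Q, l) = -3 - 3*Q (D(Q, l) = -3*Q - 1*3 = -3*Q - 3 = -3 - 3*Q)
s = 3
H(O) = 57 (H(O) = 3 + (-3 - 3*(-3))*9 = 3 + (-3 + 9)*9 = 3 + 6*9 = 3 + 54 = 57)
B(411, -293) + H(-547) = 411 + 57 = 468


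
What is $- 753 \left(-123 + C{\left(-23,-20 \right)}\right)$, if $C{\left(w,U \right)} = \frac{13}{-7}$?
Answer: $\frac{658122}{7} \approx 94017.0$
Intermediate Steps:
$C{\left(w,U \right)} = - \frac{13}{7}$ ($C{\left(w,U \right)} = 13 \left(- \frac{1}{7}\right) = - \frac{13}{7}$)
$- 753 \left(-123 + C{\left(-23,-20 \right)}\right) = - 753 \left(-123 - \frac{13}{7}\right) = \left(-753\right) \left(- \frac{874}{7}\right) = \frac{658122}{7}$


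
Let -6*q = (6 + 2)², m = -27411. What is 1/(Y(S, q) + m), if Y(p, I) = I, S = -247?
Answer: -3/82265 ≈ -3.6468e-5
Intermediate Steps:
q = -32/3 (q = -(6 + 2)²/6 = -⅙*8² = -⅙*64 = -32/3 ≈ -10.667)
1/(Y(S, q) + m) = 1/(-32/3 - 27411) = 1/(-82265/3) = -3/82265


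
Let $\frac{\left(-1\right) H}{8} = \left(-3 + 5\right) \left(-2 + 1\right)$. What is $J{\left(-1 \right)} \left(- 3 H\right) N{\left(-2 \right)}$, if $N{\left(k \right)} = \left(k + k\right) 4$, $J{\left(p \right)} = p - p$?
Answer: $0$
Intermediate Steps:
$H = 16$ ($H = - 8 \left(-3 + 5\right) \left(-2 + 1\right) = - 8 \cdot 2 \left(-1\right) = \left(-8\right) \left(-2\right) = 16$)
$J{\left(p \right)} = 0$
$N{\left(k \right)} = 8 k$ ($N{\left(k \right)} = 2 k 4 = 8 k$)
$J{\left(-1 \right)} \left(- 3 H\right) N{\left(-2 \right)} = 0 \left(\left(-3\right) 16\right) 8 \left(-2\right) = 0 \left(-48\right) \left(-16\right) = 0 \left(-16\right) = 0$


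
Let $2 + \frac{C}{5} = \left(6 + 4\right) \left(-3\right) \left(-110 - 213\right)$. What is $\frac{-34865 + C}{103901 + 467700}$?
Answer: $\frac{13575}{571601} \approx 0.023749$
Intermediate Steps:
$C = 48440$ ($C = -10 + 5 \left(6 + 4\right) \left(-3\right) \left(-110 - 213\right) = -10 + 5 \cdot 10 \left(-3\right) \left(-323\right) = -10 + 5 \left(\left(-30\right) \left(-323\right)\right) = -10 + 5 \cdot 9690 = -10 + 48450 = 48440$)
$\frac{-34865 + C}{103901 + 467700} = \frac{-34865 + 48440}{103901 + 467700} = \frac{13575}{571601}$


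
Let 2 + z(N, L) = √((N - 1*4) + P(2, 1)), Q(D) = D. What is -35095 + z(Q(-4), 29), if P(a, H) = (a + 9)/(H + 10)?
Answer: -35097 + I*√7 ≈ -35097.0 + 2.6458*I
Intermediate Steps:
P(a, H) = (9 + a)/(10 + H)
z(N, L) = -2 + √(-3 + N) (z(N, L) = -2 + √((N - 1*4) + (9 + 2)/(10 + 1)) = -2 + √((N - 4) + 11/11) = -2 + √((-4 + N) + (1/11)*11) = -2 + √((-4 + N) + 1) = -2 + √(-3 + N))
-35095 + z(Q(-4), 29) = -35095 + (-2 + √(-3 - 4)) = -35095 + (-2 + √(-7)) = -35095 + (-2 + I*√7) = -35097 + I*√7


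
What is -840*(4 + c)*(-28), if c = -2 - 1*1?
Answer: 23520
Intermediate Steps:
c = -3 (c = -2 - 1 = -3)
-840*(4 + c)*(-28) = -840*(4 - 3)*(-28) = -840*(-28) = 23520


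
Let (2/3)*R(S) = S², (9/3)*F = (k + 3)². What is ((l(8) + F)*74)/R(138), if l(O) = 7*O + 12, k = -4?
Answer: 7585/42849 ≈ 0.17702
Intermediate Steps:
l(O) = 12 + 7*O
F = ⅓ (F = (-4 + 3)²/3 = (⅓)*(-1)² = (⅓)*1 = ⅓ ≈ 0.33333)
R(S) = 3*S²/2
((l(8) + F)*74)/R(138) = (((12 + 7*8) + ⅓)*74)/(((3/2)*138²)) = (((12 + 56) + ⅓)*74)/(((3/2)*19044)) = ((68 + ⅓)*74)/28566 = ((205/3)*74)*(1/28566) = (15170/3)*(1/28566) = 7585/42849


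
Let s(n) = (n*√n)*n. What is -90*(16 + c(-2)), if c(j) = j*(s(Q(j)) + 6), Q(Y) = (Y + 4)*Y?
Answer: -360 + 5760*I ≈ -360.0 + 5760.0*I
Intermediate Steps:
Q(Y) = Y*(4 + Y) (Q(Y) = (4 + Y)*Y = Y*(4 + Y))
s(n) = n^(5/2) (s(n) = n^(3/2)*n = n^(5/2))
c(j) = j*(6 + (j*(4 + j))^(5/2)) (c(j) = j*((j*(4 + j))^(5/2) + 6) = j*(6 + (j*(4 + j))^(5/2)))
-90*(16 + c(-2)) = -90*(16 - 2*(6 + (-2*(4 - 2))^(5/2))) = -90*(16 - 2*(6 + (-2*2)^(5/2))) = -90*(16 - 2*(6 + (-4)^(5/2))) = -90*(16 - 2*(6 + 32*I)) = -90*(16 + (-12 - 64*I)) = -90*(4 - 64*I) = -360 + 5760*I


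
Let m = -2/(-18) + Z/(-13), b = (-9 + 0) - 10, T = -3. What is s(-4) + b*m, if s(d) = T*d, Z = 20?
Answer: 4577/117 ≈ 39.120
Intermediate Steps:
b = -19 (b = -9 - 10 = -19)
m = -167/117 (m = -2/(-18) + 20/(-13) = -2*(-1/18) + 20*(-1/13) = ⅑ - 20/13 = -167/117 ≈ -1.4274)
s(d) = -3*d
s(-4) + b*m = -3*(-4) - 19*(-167/117) = 12 + 3173/117 = 4577/117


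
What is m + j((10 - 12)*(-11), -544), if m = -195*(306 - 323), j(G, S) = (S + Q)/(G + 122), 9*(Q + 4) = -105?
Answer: 1430401/432 ≈ 3311.1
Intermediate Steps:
Q = -47/3 (Q = -4 + (⅑)*(-105) = -4 - 35/3 = -47/3 ≈ -15.667)
j(G, S) = (-47/3 + S)/(122 + G) (j(G, S) = (S - 47/3)/(G + 122) = (-47/3 + S)/(122 + G))
m = 3315 (m = -195*(-17) = 3315)
m + j((10 - 12)*(-11), -544) = 3315 + (-47/3 - 544)/(122 + (10 - 12)*(-11)) = 3315 - 1679/3/(122 - 2*(-11)) = 3315 - 1679/3/(122 + 22) = 3315 - 1679/3/144 = 3315 + (1/144)*(-1679/3) = 3315 - 1679/432 = 1430401/432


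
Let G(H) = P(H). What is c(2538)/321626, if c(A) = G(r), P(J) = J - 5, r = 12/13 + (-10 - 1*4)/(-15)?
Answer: -613/62717070 ≈ -9.7741e-6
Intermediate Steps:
r = 362/195 (r = 12*(1/13) + (-10 - 4)*(-1/15) = 12/13 - 14*(-1/15) = 12/13 + 14/15 = 362/195 ≈ 1.8564)
P(J) = -5 + J
G(H) = -5 + H
c(A) = -613/195 (c(A) = -5 + 362/195 = -613/195)
c(2538)/321626 = -613/195/321626 = -613/195*1/321626 = -613/62717070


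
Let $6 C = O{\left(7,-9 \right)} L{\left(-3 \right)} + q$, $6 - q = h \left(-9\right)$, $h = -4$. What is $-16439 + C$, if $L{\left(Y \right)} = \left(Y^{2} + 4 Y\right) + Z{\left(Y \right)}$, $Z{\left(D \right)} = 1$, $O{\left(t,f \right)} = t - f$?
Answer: $- \frac{49348}{3} \approx -16449.0$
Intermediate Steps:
$L{\left(Y \right)} = 1 + Y^{2} + 4 Y$ ($L{\left(Y \right)} = \left(Y^{2} + 4 Y\right) + 1 = 1 + Y^{2} + 4 Y$)
$q = -30$ ($q = 6 - \left(-4\right) \left(-9\right) = 6 - 36 = -30$)
$C = - \frac{31}{3}$ ($C = \frac{\left(7 - -9\right) \left(1 + \left(-3\right)^{2} + 4 \left(-3\right)\right) - 30}{6} = \frac{\left(7 + 9\right) \left(1 + 9 - 12\right) - 30}{6} = \frac{16 \left(-2\right) - 30}{6} = \frac{-32 - 30}{6} = \frac{1}{6} \left(-62\right) = - \frac{31}{3} \approx -10.333$)
$-16439 + C = -16439 - \frac{31}{3} = - \frac{49348}{3}$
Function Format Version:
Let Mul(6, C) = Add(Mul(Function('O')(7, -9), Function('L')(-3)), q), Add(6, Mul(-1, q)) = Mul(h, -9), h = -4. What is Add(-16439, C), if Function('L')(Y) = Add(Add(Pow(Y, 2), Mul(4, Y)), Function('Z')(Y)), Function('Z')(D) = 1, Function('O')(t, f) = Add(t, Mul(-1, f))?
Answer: Rational(-49348, 3) ≈ -16449.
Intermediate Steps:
Function('L')(Y) = Add(1, Pow(Y, 2), Mul(4, Y)) (Function('L')(Y) = Add(Add(Pow(Y, 2), Mul(4, Y)), 1) = Add(1, Pow(Y, 2), Mul(4, Y)))
q = -30 (q = Add(6, Mul(-1, Mul(-4, -9))) = Add(6, Mul(-1, 36)) = Add(6, -36) = -30)
C = Rational(-31, 3) (C = Mul(Rational(1, 6), Add(Mul(Add(7, Mul(-1, -9)), Add(1, Pow(-3, 2), Mul(4, -3))), -30)) = Mul(Rational(1, 6), Add(Mul(Add(7, 9), Add(1, 9, -12)), -30)) = Mul(Rational(1, 6), Add(Mul(16, -2), -30)) = Mul(Rational(1, 6), Add(-32, -30)) = Mul(Rational(1, 6), -62) = Rational(-31, 3) ≈ -10.333)
Add(-16439, C) = Add(-16439, Rational(-31, 3)) = Rational(-49348, 3)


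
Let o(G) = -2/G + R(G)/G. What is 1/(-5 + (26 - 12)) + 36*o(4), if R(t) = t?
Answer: 163/9 ≈ 18.111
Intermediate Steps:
o(G) = 1 - 2/G (o(G) = -2/G + G/G = -2/G + 1 = 1 - 2/G)
1/(-5 + (26 - 12)) + 36*o(4) = 1/(-5 + (26 - 12)) + 36*((-2 + 4)/4) = 1/(-5 + 14) + 36*((¼)*2) = 1/9 + 36*(½) = ⅑ + 18 = 163/9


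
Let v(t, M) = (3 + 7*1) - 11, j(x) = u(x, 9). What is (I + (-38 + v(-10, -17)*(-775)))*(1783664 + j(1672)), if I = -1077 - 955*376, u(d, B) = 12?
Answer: -641088827920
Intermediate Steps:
j(x) = 12
v(t, M) = -1 (v(t, M) = (3 + 7) - 11 = 10 - 11 = -1)
I = -360157 (I = -1077 - 359080 = -360157)
(I + (-38 + v(-10, -17)*(-775)))*(1783664 + j(1672)) = (-360157 + (-38 - 1*(-775)))*(1783664 + 12) = (-360157 + (-38 + 775))*1783676 = (-360157 + 737)*1783676 = -359420*1783676 = -641088827920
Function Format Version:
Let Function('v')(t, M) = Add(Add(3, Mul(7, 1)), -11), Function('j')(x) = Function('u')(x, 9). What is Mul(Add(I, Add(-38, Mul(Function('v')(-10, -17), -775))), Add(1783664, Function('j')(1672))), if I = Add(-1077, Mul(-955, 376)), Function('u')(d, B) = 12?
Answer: -641088827920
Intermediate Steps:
Function('j')(x) = 12
Function('v')(t, M) = -1 (Function('v')(t, M) = Add(Add(3, 7), -11) = Add(10, -11) = -1)
I = -360157 (I = Add(-1077, -359080) = -360157)
Mul(Add(I, Add(-38, Mul(Function('v')(-10, -17), -775))), Add(1783664, Function('j')(1672))) = Mul(Add(-360157, Add(-38, Mul(-1, -775))), Add(1783664, 12)) = Mul(Add(-360157, Add(-38, 775)), 1783676) = Mul(Add(-360157, 737), 1783676) = Mul(-359420, 1783676) = -641088827920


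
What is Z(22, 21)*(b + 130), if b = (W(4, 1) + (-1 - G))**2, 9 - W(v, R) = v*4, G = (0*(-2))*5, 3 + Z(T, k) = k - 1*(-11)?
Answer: 5626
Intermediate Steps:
Z(T, k) = 8 + k (Z(T, k) = -3 + (k - 1*(-11)) = -3 + (k + 11) = -3 + (11 + k) = 8 + k)
G = 0 (G = 0*5 = 0)
W(v, R) = 9 - 4*v (W(v, R) = 9 - v*4 = 9 - 4*v)
b = 64 (b = ((9 - 4*4) + (-1 - 1*0))**2 = ((9 - 16) + (-1 + 0))**2 = (-7 - 1)**2 = (-8)**2 = 64)
Z(22, 21)*(b + 130) = (8 + 21)*(64 + 130) = 29*194 = 5626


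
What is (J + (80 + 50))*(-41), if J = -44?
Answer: -3526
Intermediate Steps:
(J + (80 + 50))*(-41) = (-44 + (80 + 50))*(-41) = (-44 + 130)*(-41) = 86*(-41) = -3526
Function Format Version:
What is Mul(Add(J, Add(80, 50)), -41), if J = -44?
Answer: -3526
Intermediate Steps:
Mul(Add(J, Add(80, 50)), -41) = Mul(Add(-44, Add(80, 50)), -41) = Mul(Add(-44, 130), -41) = Mul(86, -41) = -3526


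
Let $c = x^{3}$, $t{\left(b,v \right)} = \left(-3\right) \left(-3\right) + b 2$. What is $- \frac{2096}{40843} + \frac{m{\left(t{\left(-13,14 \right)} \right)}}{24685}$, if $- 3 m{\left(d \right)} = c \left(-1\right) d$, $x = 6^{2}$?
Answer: $- \frac{10849975472}{1008209455} \approx -10.762$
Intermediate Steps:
$x = 36$
$t{\left(b,v \right)} = 9 + 2 b$
$c = 46656$ ($c = 36^{3} = 46656$)
$m{\left(d \right)} = 15552 d$ ($m{\left(d \right)} = - \frac{46656 \left(-1\right) d}{3} = - \frac{\left(-46656\right) d}{3} = 15552 d$)
$- \frac{2096}{40843} + \frac{m{\left(t{\left(-13,14 \right)} \right)}}{24685} = - \frac{2096}{40843} + \frac{15552 \left(9 + 2 \left(-13\right)\right)}{24685} = \left(-2096\right) \frac{1}{40843} + 15552 \left(9 - 26\right) \frac{1}{24685} = - \frac{2096}{40843} + 15552 \left(-17\right) \frac{1}{24685} = - \frac{2096}{40843} - \frac{264384}{24685} = - \frac{10849975472}{1008209455}$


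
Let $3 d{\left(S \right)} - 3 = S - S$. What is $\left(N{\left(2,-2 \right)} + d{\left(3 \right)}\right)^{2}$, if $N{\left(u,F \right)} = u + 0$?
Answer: $9$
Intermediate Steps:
$N{\left(u,F \right)} = u$
$d{\left(S \right)} = 1$ ($d{\left(S \right)} = 1 + \frac{S - S}{3} = 1 + \frac{1}{3} \cdot 0 = 1 + 0 = 1$)
$\left(N{\left(2,-2 \right)} + d{\left(3 \right)}\right)^{2} = \left(2 + 1\right)^{2} = 3^{2} = 9$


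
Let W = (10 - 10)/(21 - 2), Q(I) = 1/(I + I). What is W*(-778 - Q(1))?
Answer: 0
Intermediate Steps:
Q(I) = 1/(2*I)
W = 0 (W = 0/19 = 0*(1/19) = 0)
W*(-778 - Q(1)) = 0*(-778 - 1/(2*1)) = 0*(-778 - 1/2) = 0*(-1557/2) = 0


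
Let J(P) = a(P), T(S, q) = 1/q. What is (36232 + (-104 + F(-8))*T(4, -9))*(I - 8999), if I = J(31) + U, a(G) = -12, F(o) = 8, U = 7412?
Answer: -57952024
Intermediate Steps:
J(P) = -12
I = 7400 (I = -12 + 7412 = 7400)
(36232 + (-104 + F(-8))*T(4, -9))*(I - 8999) = (36232 + (-104 + 8)/(-9))*(7400 - 8999) = (36232 - 96*(-1/9))*(-1599) = (36232 + 32/3)*(-1599) = (108728/3)*(-1599) = -57952024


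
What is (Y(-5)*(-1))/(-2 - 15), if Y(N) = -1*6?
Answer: -6/17 ≈ -0.35294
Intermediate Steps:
Y(N) = -6
(Y(-5)*(-1))/(-2 - 15) = (-6*(-1))/(-2 - 15) = 6/(-17) = 6*(-1/17) = -6/17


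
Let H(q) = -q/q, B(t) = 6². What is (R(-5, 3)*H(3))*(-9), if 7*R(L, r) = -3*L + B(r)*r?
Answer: 1107/7 ≈ 158.14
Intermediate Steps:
B(t) = 36
R(L, r) = -3*L/7 + 36*r/7 (R(L, r) = (-3*L + 36*r)/7 = -3*L/7 + 36*r/7)
H(q) = -1 (H(q) = -1*1 = -1)
(R(-5, 3)*H(3))*(-9) = ((-3/7*(-5) + (36/7)*3)*(-1))*(-9) = ((15/7 + 108/7)*(-1))*(-9) = ((123/7)*(-1))*(-9) = -123/7*(-9) = 1107/7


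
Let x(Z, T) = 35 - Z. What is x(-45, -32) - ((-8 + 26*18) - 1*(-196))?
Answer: -576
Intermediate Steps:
x(-45, -32) - ((-8 + 26*18) - 1*(-196)) = (35 - 1*(-45)) - ((-8 + 26*18) - 1*(-196)) = (35 + 45) - ((-8 + 468) + 196) = 80 - (460 + 196) = 80 - 1*656 = 80 - 656 = -576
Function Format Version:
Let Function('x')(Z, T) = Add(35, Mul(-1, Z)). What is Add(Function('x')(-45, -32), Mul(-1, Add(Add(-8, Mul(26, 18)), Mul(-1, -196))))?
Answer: -576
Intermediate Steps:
Add(Function('x')(-45, -32), Mul(-1, Add(Add(-8, Mul(26, 18)), Mul(-1, -196)))) = Add(Add(35, Mul(-1, -45)), Mul(-1, Add(Add(-8, Mul(26, 18)), Mul(-1, -196)))) = Add(Add(35, 45), Mul(-1, Add(Add(-8, 468), 196))) = Add(80, Mul(-1, Add(460, 196))) = Add(80, Mul(-1, 656)) = Add(80, -656) = -576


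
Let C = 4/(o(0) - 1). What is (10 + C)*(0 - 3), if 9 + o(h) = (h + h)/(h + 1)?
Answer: -144/5 ≈ -28.800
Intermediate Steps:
o(h) = -9 + 2*h/(1 + h) (o(h) = -9 + (h + h)/(h + 1) = -9 + (2*h)/(1 + h) = -9 + 2*h/(1 + h))
C = -2/5 (C = 4/((-9 - 7*0)/(1 + 0) - 1) = 4/((-9 + 0)/1 - 1) = 4/(1*(-9) - 1) = 4/(-9 - 1) = 4/(-10) = -1/10*4 = -2/5 ≈ -0.40000)
(10 + C)*(0 - 3) = (10 - 2/5)*(0 - 3) = (48/5)*(-3) = -144/5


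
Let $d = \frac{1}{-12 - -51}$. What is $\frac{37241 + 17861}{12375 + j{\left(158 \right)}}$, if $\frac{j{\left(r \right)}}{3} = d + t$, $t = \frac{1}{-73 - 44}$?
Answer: $\frac{2148978}{482627} \approx 4.4527$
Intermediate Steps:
$d = \frac{1}{39}$ ($d = \frac{1}{-12 + 51} = \frac{1}{39} \approx 0.025641$)
$t = - \frac{1}{117}$ ($t = \frac{1}{-117} = - \frac{1}{117} \approx -0.008547$)
$j{\left(r \right)} = \frac{2}{39}$ ($j{\left(r \right)} = 3 \left(\frac{1}{39} - \frac{1}{117}\right) = 3 \cdot \frac{2}{117} = \frac{2}{39}$)
$\frac{37241 + 17861}{12375 + j{\left(158 \right)}} = \frac{37241 + 17861}{12375 + \frac{2}{39}} = \frac{55102}{\frac{482627}{39}} = 55102 \cdot \frac{39}{482627} = \frac{2148978}{482627}$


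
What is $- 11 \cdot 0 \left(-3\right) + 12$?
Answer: $12$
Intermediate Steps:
$- 11 \cdot 0 \left(-3\right) + 12 = \left(-11\right) 0 + 12 = 0 + 12 = 12$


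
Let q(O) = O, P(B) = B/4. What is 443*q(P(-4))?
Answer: -443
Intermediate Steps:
P(B) = B/4 (P(B) = B*(¼) = B/4)
443*q(P(-4)) = 443*((¼)*(-4)) = 443*(-1) = -443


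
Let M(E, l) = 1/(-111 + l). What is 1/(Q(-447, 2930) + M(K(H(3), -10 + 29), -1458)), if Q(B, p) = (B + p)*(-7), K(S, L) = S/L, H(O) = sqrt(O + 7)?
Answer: -1569/27270790 ≈ -5.7534e-5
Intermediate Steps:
H(O) = sqrt(7 + O)
Q(B, p) = -7*B - 7*p
1/(Q(-447, 2930) + M(K(H(3), -10 + 29), -1458)) = 1/((-7*(-447) - 7*2930) + 1/(-111 - 1458)) = 1/((3129 - 20510) + 1/(-1569)) = 1/(-17381 - 1/1569) = 1/(-27270790/1569) = -1569/27270790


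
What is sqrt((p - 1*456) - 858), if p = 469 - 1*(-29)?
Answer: 4*I*sqrt(51) ≈ 28.566*I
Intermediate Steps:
p = 498 (p = 469 + 29 = 498)
sqrt((p - 1*456) - 858) = sqrt((498 - 1*456) - 858) = sqrt((498 - 456) - 858) = sqrt(42 - 858) = sqrt(-816) = 4*I*sqrt(51)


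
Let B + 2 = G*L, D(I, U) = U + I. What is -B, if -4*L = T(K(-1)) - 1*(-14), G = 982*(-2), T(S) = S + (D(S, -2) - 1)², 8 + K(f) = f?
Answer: -73157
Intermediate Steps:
D(I, U) = I + U
K(f) = -8 + f
T(S) = S + (-3 + S)² (T(S) = S + ((S - 2) - 1)² = S + ((-2 + S) - 1)² = S + (-3 + S)²)
G = -1964
L = -149/4 (L = -(((-8 - 1) + (-3 + (-8 - 1))²) - 1*(-14))/4 = -((-9 + (-3 - 9)²) + 14)/4 = -((-9 + (-12)²) + 14)/4 = -((-9 + 144) + 14)/4 = -(135 + 14)/4 = -¼*149 = -149/4 ≈ -37.250)
B = 73157 (B = -2 - 1964*(-149/4) = -2 + 73159 = 73157)
-B = -1*73157 = -73157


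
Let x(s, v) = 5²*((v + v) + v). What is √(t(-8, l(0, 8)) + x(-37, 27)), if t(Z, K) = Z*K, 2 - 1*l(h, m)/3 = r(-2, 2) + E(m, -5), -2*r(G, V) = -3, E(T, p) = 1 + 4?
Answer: 3*√237 ≈ 46.184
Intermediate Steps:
E(T, p) = 5
r(G, V) = 3/2 (r(G, V) = -½*(-3) = 3/2)
l(h, m) = -27/2 (l(h, m) = 6 - 3*(3/2 + 5) = 6 - 3*13/2 = 6 - 39/2 = -27/2)
x(s, v) = 75*v (x(s, v) = 25*(2*v + v) = 25*(3*v) = 75*v)
t(Z, K) = K*Z
√(t(-8, l(0, 8)) + x(-37, 27)) = √(-27/2*(-8) + 75*27) = √(108 + 2025) = √2133 = 3*√237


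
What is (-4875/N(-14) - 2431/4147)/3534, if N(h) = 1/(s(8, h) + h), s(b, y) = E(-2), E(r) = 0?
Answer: 1979233/102486 ≈ 19.312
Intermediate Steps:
s(b, y) = 0
N(h) = 1/h (N(h) = 1/(0 + h) = 1/h)
(-4875/N(-14) - 2431/4147)/3534 = (-4875/(1/(-14)) - 2431/4147)/3534 = (-4875/(-1/14) - 2431*1/4147)*(1/3534) = (-4875*(-14) - 17/29)*(1/3534) = (68250 - 17/29)*(1/3534) = (1979233/29)*(1/3534) = 1979233/102486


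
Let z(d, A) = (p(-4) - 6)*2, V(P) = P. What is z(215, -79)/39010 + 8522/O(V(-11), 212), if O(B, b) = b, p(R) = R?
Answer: 16621949/413506 ≈ 40.198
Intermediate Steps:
z(d, A) = -20 (z(d, A) = (-4 - 6)*2 = -10*2 = -20)
z(215, -79)/39010 + 8522/O(V(-11), 212) = -20/39010 + 8522/212 = -20*1/39010 + 8522*(1/212) = -2/3901 + 4261/106 = 16621949/413506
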